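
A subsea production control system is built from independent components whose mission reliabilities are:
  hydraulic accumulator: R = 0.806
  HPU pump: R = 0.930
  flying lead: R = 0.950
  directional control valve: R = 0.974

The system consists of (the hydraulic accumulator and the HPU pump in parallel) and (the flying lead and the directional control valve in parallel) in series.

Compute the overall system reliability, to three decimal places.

0.985

Parallel (hydraulic accumulator and HPU pump): 1 − (1 − 0.80600)(1 − 0.93000) = 0.98642
Parallel (flying lead and directional control valve): 1 − (1 − 0.95000)(1 − 0.97400) = 0.99870
Series ([0.98642] and [0.99870]): 0.98642 × 0.99870 = 0.985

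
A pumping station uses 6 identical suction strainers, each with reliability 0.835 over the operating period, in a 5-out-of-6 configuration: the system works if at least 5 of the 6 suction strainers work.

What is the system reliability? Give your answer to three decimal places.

0.741

R = Σ_{i=5}^{6} C(6,i) p^i (1−p)^{6−i} with p = 0.835
C(6,5)·0.835^5·0.165^1 = 0.40185
C(6,6)·0.835^6·0.165^0 = 0.33894
Sum = 0.741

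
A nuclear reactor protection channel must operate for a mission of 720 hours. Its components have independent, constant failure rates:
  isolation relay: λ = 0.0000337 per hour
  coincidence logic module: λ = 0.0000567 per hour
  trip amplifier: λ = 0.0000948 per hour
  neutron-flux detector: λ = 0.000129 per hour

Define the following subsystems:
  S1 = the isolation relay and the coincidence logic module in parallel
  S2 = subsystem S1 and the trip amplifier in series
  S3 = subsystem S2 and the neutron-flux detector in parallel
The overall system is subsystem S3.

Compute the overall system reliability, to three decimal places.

0.994

R(isolation relay) = exp(−0.0000337 × 720) = 0.97603
R(coincidence logic module) = exp(−0.0000567 × 720) = 0.96000
R(trip amplifier) = exp(−0.0000948 × 720) = 0.93402
R(neutron-flux detector) = exp(−0.000129 × 720) = 0.91130
Parallel (isolation relay and coincidence logic module): 1 − (1 − 0.97603)(1 − 0.96000) = 0.99904
Series ([0.99904] and trip amplifier): 0.99904 × 0.93402 = 0.93312
Parallel ([0.93312] and neutron-flux detector): 1 − (1 − 0.93312)(1 − 0.91130) = 0.994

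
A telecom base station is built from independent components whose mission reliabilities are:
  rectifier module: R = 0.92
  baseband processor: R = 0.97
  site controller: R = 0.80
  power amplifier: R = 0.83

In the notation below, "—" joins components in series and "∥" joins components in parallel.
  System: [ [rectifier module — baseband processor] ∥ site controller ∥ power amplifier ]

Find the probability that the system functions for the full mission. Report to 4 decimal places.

Series (rectifier module and baseband processor): 0.920000 × 0.970000 = 0.892400
Parallel ([0.892400], site controller, and power amplifier): 1 − (1 − 0.892400)(1 − 0.800000)(1 − 0.830000) = 0.9963

0.9963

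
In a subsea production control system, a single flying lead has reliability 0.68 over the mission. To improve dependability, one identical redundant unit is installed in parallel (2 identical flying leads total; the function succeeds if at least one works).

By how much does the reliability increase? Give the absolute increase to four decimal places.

0.2176

R_before = 0.68
R_after = 1 − (1 − 0.68)^2 = 0.8976
ΔR = 0.8976 − 0.68 = 0.2176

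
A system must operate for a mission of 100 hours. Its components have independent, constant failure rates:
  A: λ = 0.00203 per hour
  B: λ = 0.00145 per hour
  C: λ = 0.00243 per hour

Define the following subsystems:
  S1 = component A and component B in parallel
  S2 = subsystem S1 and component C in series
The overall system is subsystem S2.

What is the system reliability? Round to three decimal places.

0.765

R(A) = exp(−0.00203 × 100) = 0.81628
R(B) = exp(−0.00145 × 100) = 0.86502
R(C) = exp(−0.00243 × 100) = 0.78427
Parallel (A and B): 1 − (1 − 0.81628)(1 − 0.86502) = 0.97520
Series ([0.97520] and C): 0.97520 × 0.78427 = 0.765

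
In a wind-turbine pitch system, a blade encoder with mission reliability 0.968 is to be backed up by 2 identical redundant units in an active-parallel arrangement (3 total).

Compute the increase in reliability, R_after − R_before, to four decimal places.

0.0320

R_before = 0.968
R_after = 1 − (1 − 0.968)^3 = 1.0000
ΔR = 1.0000 − 0.968 = 0.0320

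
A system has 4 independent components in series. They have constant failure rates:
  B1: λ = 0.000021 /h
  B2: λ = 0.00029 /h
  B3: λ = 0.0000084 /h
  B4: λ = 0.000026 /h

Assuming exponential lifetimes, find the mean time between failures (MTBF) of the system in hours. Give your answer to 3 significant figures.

Series of exponential components: λ_sys = Σ λ_i
λ_sys = 0.000021 + 0.00029 + 0.0000084 + 0.000026 = 3.4540e-04 /h
MTBF = 1 / λ_sys = 2900 h

2900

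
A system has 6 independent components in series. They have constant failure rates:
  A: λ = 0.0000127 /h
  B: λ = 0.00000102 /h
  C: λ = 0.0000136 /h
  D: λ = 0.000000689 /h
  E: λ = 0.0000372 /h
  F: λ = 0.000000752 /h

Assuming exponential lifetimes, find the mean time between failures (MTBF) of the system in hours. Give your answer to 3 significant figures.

15200

Series of exponential components: λ_sys = Σ λ_i
λ_sys = 0.0000127 + 0.00000102 + 0.0000136 + 0.000000689 + 0.0000372 + 0.000000752 = 6.5961e-05 /h
MTBF = 1 / λ_sys = 15200 h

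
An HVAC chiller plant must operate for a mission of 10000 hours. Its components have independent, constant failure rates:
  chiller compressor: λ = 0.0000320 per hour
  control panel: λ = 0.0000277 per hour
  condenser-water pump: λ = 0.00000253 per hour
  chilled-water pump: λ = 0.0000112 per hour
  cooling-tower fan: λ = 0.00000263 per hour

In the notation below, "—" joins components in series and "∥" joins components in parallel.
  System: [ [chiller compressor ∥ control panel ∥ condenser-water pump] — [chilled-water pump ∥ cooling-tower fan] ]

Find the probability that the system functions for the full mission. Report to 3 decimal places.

0.996

R(chiller compressor) = exp(−0.0000320 × 10000) = 0.72615
R(control panel) = exp(−0.0000277 × 10000) = 0.75805
R(condenser-water pump) = exp(−0.00000253 × 10000) = 0.97502
R(chilled-water pump) = exp(−0.0000112 × 10000) = 0.89404
R(cooling-tower fan) = exp(−0.00000263 × 10000) = 0.97404
Parallel (chiller compressor, control panel, and condenser-water pump): 1 − (1 − 0.72615)(1 − 0.75805)(1 − 0.97502) = 0.99834
Parallel (chilled-water pump and cooling-tower fan): 1 − (1 − 0.89404)(1 − 0.97404) = 0.99725
Series ([0.99834] and [0.99725]): 0.99834 × 0.99725 = 0.996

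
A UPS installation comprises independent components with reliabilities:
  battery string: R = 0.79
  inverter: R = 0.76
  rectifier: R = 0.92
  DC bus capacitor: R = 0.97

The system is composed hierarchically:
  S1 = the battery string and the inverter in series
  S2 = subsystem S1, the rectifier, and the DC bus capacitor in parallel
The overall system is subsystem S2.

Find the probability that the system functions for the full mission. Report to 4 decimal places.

Series (battery string and inverter): 0.790000 × 0.760000 = 0.600400
Parallel ([0.600400], rectifier, and DC bus capacitor): 1 − (1 − 0.600400)(1 − 0.920000)(1 − 0.970000) = 0.9990

0.9990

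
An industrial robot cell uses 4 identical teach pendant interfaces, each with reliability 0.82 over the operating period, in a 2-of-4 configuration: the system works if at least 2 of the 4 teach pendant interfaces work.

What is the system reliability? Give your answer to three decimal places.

0.980

R = Σ_{i=2}^{4} C(4,i) p^i (1−p)^{4−i} with p = 0.82
C(4,2)·0.82^2·0.18^2 = 0.13071
C(4,3)·0.82^3·0.18^1 = 0.39698
C(4,4)·0.82^4·0.18^0 = 0.45212
Sum = 0.980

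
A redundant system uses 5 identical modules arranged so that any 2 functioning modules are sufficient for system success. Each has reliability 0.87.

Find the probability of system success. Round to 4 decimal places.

R = Σ_{i=2}^{5} C(5,i) p^i (1−p)^{5−i} with p = 0.87
C(5,2)·0.87^2·0.13^3 = 0.016629
C(5,3)·0.87^3·0.13^2 = 0.111287
C(5,4)·0.87^4·0.13^1 = 0.372383
C(5,5)·0.87^5·0.13^0 = 0.498421
Sum = 0.9987

0.9987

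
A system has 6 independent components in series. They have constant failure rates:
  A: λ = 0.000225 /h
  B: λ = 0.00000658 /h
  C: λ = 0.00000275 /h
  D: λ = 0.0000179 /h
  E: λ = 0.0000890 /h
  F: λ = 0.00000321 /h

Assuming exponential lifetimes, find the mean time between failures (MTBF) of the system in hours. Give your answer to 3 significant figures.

2900

Series of exponential components: λ_sys = Σ λ_i
λ_sys = 0.000225 + 0.00000658 + 0.00000275 + 0.0000179 + 0.0000890 + 0.00000321 = 3.4444e-04 /h
MTBF = 1 / λ_sys = 2900 h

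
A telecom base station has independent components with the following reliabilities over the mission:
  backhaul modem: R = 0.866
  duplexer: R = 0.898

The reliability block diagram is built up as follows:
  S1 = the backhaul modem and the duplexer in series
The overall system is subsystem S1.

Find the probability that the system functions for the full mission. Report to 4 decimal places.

0.7777

Series (backhaul modem and duplexer): 0.866000 × 0.898000 = 0.7777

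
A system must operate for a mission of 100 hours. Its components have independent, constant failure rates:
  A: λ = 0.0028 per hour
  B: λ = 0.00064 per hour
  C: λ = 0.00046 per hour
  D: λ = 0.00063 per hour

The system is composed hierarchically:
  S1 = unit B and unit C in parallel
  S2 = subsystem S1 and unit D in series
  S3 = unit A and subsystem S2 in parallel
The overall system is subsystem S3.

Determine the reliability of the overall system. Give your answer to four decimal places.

0.9844

R(A) = exp(−0.0028 × 100) = 0.755784
R(B) = exp(−0.00064 × 100) = 0.938005
R(C) = exp(−0.00046 × 100) = 0.955042
R(D) = exp(−0.00063 × 100) = 0.938943
Parallel (B and C): 1 − (1 − 0.938005)(1 − 0.955042) = 0.997213
Series ([0.997213] and D): 0.997213 × 0.938943 = 0.936326
Parallel (A and [0.936326]): 1 − (1 − 0.755784)(1 − 0.936326) = 0.9844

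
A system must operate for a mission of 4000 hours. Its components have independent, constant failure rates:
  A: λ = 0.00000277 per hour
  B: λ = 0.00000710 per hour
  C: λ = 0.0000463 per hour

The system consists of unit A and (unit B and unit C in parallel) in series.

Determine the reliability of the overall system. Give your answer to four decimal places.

0.9843

R(A) = exp(−0.00000277 × 4000) = 0.988981
R(B) = exp(−0.00000710 × 4000) = 0.971999
R(C) = exp(−0.0000463 × 4000) = 0.830938
Parallel (B and C): 1 − (1 − 0.971999)(1 − 0.830938) = 0.995266
Series (A and [0.995266]): 0.988981 × 0.995266 = 0.9843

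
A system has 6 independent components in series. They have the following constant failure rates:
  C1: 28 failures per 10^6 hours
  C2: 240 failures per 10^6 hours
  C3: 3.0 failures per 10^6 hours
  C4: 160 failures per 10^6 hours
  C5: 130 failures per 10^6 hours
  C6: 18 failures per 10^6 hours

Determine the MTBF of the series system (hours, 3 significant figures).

Series of exponential components: λ_sys = Σ λ_i
λ_sys = 0.000028 + 0.00024 + 0.0000030 + 0.00016 + 0.00013 + 0.000018 = 5.7900e-04 /h
MTBF = 1 / λ_sys = 1730 h

1730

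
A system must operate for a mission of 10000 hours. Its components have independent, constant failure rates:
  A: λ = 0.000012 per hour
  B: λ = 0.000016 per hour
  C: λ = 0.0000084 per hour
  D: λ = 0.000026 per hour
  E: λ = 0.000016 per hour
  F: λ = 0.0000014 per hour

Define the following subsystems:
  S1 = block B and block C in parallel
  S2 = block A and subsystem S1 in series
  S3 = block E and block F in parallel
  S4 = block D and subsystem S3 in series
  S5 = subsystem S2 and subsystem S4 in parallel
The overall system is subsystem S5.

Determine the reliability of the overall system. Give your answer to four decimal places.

0.9715

R(A) = exp(−0.000012 × 10000) = 0.886920
R(B) = exp(−0.000016 × 10000) = 0.852144
R(C) = exp(−0.0000084 × 10000) = 0.919431
R(D) = exp(−0.000026 × 10000) = 0.771052
R(E) = exp(−0.000016 × 10000) = 0.852144
R(F) = exp(−0.0000014 × 10000) = 0.986098
Parallel (B and C): 1 − (1 − 0.852144)(1 − 0.919431) = 0.988087
Series (A and [0.988087]): 0.886920 × 0.988087 = 0.876354
Parallel (E and F): 1 − (1 − 0.852144)(1 − 0.986098) = 0.997945
Series (D and [0.997945]): 0.771052 × 0.997945 = 0.769467
Parallel ([0.876354] and [0.769467]): 1 − (1 − 0.876354)(1 − 0.769467) = 0.9715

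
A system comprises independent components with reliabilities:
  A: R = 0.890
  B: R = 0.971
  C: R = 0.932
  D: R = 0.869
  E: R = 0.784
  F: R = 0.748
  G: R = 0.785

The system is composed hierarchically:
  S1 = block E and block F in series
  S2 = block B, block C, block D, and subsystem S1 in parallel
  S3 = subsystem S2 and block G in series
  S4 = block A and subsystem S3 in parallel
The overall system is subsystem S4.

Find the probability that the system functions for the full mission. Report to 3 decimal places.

Series (E and F): 0.78400 × 0.74800 = 0.58643
Parallel (B, C, D, and [0.58643]): 1 − (1 − 0.97100)(1 − 0.93200)(1 − 0.86900)(1 − 0.58643) = 0.99989
Series ([0.99989] and G): 0.99989 × 0.78500 = 0.78491
Parallel (A and [0.78491]): 1 − (1 − 0.89000)(1 − 0.78491) = 0.976

0.976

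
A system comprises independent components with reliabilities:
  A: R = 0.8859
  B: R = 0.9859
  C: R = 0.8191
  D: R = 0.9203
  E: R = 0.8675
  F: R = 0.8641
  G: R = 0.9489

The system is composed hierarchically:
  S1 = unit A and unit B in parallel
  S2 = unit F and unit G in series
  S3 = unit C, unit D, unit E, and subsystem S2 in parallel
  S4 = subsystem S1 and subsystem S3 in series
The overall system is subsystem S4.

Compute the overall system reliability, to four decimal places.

0.9980

Parallel (A and B): 1 − (1 − 0.885900)(1 − 0.985900) = 0.998391
Series (F and G): 0.864100 × 0.948900 = 0.819944
Parallel (C, D, E, and [0.819944]): 1 − (1 − 0.819100)(1 − 0.920300)(1 − 0.867500)(1 − 0.819944) = 0.999656
Series ([0.998391] and [0.999656]): 0.998391 × 0.999656 = 0.9980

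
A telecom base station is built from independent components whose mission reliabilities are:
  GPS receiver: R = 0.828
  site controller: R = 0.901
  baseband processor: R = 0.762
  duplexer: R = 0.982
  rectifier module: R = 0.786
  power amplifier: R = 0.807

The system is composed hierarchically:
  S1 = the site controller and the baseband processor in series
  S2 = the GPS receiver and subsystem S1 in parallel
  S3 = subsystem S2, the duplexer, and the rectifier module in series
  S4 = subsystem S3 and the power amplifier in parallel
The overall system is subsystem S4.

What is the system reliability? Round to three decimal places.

0.948

Series (site controller and baseband processor): 0.90100 × 0.76200 = 0.68656
Parallel (GPS receiver and [0.68656]): 1 − (1 − 0.82800)(1 − 0.68656) = 0.94609
Series ([0.94609], duplexer, and rectifier module): 0.94609 × 0.98200 × 0.78600 = 0.73024
Parallel ([0.73024] and power amplifier): 1 − (1 − 0.73024)(1 − 0.80700) = 0.948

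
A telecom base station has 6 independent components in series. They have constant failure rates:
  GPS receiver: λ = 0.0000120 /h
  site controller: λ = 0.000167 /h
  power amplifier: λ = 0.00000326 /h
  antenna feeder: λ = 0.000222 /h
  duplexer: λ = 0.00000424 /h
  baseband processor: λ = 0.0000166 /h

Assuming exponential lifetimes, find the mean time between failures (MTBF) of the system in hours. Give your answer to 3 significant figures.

2350

Series of exponential components: λ_sys = Σ λ_i
λ_sys = 0.0000120 + 0.000167 + 0.00000326 + 0.000222 + 0.00000424 + 0.0000166 = 4.2510e-04 /h
MTBF = 1 / λ_sys = 2350 h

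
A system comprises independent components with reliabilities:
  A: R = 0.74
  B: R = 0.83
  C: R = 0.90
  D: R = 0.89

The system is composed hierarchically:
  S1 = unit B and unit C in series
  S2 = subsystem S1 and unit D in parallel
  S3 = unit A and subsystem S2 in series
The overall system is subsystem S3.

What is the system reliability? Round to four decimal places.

Series (B and C): 0.830000 × 0.900000 = 0.747000
Parallel ([0.747000] and D): 1 − (1 − 0.747000)(1 − 0.890000) = 0.972170
Series (A and [0.972170]): 0.740000 × 0.972170 = 0.7194

0.7194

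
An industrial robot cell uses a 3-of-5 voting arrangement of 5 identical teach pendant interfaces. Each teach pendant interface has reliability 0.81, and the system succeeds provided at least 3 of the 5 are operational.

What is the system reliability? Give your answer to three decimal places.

0.949

R = Σ_{i=3}^{5} C(5,i) p^i (1−p)^{5−i} with p = 0.81
C(5,3)·0.81^3·0.19^2 = 0.19185
C(5,4)·0.81^4·0.19^1 = 0.40894
C(5,5)·0.81^5·0.19^0 = 0.34868
Sum = 0.949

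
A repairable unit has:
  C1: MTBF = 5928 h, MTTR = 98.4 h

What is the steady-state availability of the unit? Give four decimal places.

A(C1) = MTBF/(MTBF+MTTR) = 5928/(5928+98.4) = 0.9837

0.9837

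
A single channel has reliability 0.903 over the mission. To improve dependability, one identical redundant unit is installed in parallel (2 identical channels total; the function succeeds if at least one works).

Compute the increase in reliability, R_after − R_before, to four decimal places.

R_before = 0.903
R_after = 1 − (1 − 0.903)^2 = 0.9906
ΔR = 0.9906 − 0.903 = 0.0876

0.0876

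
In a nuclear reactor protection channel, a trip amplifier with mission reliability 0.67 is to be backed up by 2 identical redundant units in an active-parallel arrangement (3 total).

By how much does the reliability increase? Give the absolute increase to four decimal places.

R_before = 0.67
R_after = 1 − (1 − 0.67)^3 = 0.9641
ΔR = 0.9641 − 0.67 = 0.2941

0.2941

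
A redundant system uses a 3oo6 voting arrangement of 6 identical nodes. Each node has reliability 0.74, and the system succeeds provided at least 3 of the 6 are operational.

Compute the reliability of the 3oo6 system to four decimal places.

0.9569

R = Σ_{i=3}^{6} C(6,i) p^i (1−p)^{6−i} with p = 0.74
C(6,3)·0.74^3·0.26^3 = 0.142444
C(6,4)·0.74^4·0.26^2 = 0.304064
C(6,5)·0.74^5·0.26^1 = 0.346165
C(6,6)·0.74^6·0.26^0 = 0.164206
Sum = 0.9569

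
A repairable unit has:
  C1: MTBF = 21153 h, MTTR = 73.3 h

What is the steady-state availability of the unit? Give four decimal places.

0.9965

A(C1) = MTBF/(MTBF+MTTR) = 21153/(21153+73.3) = 0.9965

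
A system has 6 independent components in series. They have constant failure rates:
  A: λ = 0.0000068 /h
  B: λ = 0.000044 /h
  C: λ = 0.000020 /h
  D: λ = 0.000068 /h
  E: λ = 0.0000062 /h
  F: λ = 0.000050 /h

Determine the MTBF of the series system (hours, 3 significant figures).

5130

Series of exponential components: λ_sys = Σ λ_i
λ_sys = 0.0000068 + 0.000044 + 0.000020 + 0.000068 + 0.0000062 + 0.000050 = 1.9500e-04 /h
MTBF = 1 / λ_sys = 5130 h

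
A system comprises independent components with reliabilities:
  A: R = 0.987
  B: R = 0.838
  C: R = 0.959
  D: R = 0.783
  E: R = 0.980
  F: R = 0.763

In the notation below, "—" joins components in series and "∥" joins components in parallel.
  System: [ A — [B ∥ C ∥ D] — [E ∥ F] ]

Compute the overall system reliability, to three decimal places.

Parallel (B, C, and D): 1 − (1 − 0.83800)(1 − 0.95900)(1 − 0.78300) = 0.99856
Parallel (E and F): 1 − (1 − 0.98000)(1 − 0.76300) = 0.99526
Series (A, [0.99856], and [0.99526]): 0.98700 × 0.99856 × 0.99526 = 0.981

0.981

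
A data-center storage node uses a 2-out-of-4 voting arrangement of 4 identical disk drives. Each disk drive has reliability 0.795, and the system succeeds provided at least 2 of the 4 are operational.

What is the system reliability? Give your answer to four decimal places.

0.9708

R = Σ_{i=2}^{4} C(4,i) p^i (1−p)^{4−i} with p = 0.795
C(4,2)·0.795^2·0.205^2 = 0.159365
C(4,3)·0.795^3·0.205^1 = 0.412017
C(4,4)·0.795^4·0.205^0 = 0.399456
Sum = 0.9708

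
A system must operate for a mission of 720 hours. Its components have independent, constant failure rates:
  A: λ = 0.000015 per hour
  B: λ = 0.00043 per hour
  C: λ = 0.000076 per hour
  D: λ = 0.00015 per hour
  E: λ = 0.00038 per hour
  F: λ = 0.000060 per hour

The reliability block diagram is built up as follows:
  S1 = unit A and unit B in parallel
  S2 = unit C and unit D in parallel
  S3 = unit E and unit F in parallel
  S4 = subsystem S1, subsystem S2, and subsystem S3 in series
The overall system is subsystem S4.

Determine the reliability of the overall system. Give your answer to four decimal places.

0.9817

R(A) = exp(−0.000015 × 720) = 0.989258
R(B) = exp(−0.00043 × 720) = 0.733740
R(C) = exp(−0.000076 × 720) = 0.946750
R(D) = exp(−0.00015 × 720) = 0.897628
R(E) = exp(−0.00038 × 720) = 0.760636
R(F) = exp(−0.000060 × 720) = 0.957720
Parallel (A and B): 1 − (1 − 0.989258)(1 − 0.733740) = 0.997140
Parallel (C and D): 1 − (1 − 0.946750)(1 − 0.897628) = 0.994549
Parallel (E and F): 1 − (1 − 0.760636)(1 − 0.957720) = 0.989880
Series ([0.997140], [0.994549], and [0.989880]): 0.997140 × 0.994549 × 0.989880 = 0.9817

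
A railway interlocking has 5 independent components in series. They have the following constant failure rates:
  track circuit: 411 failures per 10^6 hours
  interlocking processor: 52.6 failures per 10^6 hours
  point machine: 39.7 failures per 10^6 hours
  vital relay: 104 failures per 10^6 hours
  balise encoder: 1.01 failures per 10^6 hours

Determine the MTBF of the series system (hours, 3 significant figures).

1640

Series of exponential components: λ_sys = Σ λ_i
λ_sys = 0.000411 + 0.0000526 + 0.0000397 + 0.000104 + 0.00000101 = 6.0831e-04 /h
MTBF = 1 / λ_sys = 1640 h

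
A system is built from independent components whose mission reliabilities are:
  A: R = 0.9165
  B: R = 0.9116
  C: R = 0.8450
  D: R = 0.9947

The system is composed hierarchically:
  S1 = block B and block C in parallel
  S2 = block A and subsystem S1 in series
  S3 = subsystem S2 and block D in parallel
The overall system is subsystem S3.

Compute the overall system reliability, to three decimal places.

Parallel (B and C): 1 − (1 − 0.91160)(1 − 0.84500) = 0.98630
Series (A and [0.98630]): 0.91650 × 0.98630 = 0.90394
Parallel ([0.90394] and D): 1 − (1 − 0.90394)(1 − 0.99470) = 0.999

0.999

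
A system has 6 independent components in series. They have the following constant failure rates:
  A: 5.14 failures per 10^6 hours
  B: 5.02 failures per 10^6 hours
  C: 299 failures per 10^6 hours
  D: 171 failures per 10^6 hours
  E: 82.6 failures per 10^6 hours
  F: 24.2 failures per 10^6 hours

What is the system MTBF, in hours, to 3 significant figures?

1700

Series of exponential components: λ_sys = Σ λ_i
λ_sys = 0.00000514 + 0.00000502 + 0.000299 + 0.000171 + 0.0000826 + 0.0000242 = 5.8696e-04 /h
MTBF = 1 / λ_sys = 1700 h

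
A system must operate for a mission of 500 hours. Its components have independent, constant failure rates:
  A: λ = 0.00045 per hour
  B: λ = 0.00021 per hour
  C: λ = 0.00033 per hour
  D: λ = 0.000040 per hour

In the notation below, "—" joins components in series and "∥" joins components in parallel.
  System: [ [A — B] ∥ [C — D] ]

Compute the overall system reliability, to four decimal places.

R(A) = exp(−0.00045 × 500) = 0.798516
R(B) = exp(−0.00021 × 500) = 0.900325
R(C) = exp(−0.00033 × 500) = 0.847894
R(D) = exp(−0.000040 × 500) = 0.980199
Series (A and B): 0.798516 × 0.900325 = 0.718924
Series (C and D): 0.847894 × 0.980199 = 0.831105
Parallel ([0.718924] and [0.831105]): 1 − (1 − 0.718924)(1 − 0.831105) = 0.9525

0.9525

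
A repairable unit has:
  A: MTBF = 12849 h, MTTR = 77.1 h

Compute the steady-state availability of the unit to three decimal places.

A(A) = MTBF/(MTBF+MTTR) = 12849/(12849+77.1) = 0.994

0.994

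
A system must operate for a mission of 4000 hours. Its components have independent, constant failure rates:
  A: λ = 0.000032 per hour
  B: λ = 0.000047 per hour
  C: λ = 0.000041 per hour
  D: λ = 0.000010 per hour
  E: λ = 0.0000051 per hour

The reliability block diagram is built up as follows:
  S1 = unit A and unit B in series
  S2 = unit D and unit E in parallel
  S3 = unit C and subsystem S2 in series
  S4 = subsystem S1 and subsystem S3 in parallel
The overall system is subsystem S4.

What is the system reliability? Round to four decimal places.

R(A) = exp(−0.000032 × 4000) = 0.879853
R(B) = exp(−0.000047 × 4000) = 0.828615
R(C) = exp(−0.000041 × 4000) = 0.848742
R(D) = exp(−0.000010 × 4000) = 0.960789
R(E) = exp(−0.0000051 × 4000) = 0.979807
Series (A and B): 0.879853 × 0.828615 = 0.729059
Parallel (D and E): 1 − (1 − 0.960789)(1 − 0.979807) = 0.999208
Series (C and [0.999208]): 0.848742 × 0.999208 = 0.848070
Parallel ([0.729059] and [0.848070]): 1 − (1 − 0.729059)(1 − 0.848070) = 0.9588

0.9588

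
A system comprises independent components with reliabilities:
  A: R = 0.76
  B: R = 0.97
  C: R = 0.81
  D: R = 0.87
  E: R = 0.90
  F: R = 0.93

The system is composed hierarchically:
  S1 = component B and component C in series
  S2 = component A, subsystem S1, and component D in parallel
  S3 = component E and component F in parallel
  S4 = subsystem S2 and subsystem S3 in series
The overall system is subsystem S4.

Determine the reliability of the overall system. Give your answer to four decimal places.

0.9864

Series (B and C): 0.970000 × 0.810000 = 0.785700
Parallel (A, [0.785700], and D): 1 − (1 − 0.760000)(1 − 0.785700)(1 − 0.870000) = 0.993314
Parallel (E and F): 1 − (1 − 0.900000)(1 − 0.930000) = 0.993000
Series ([0.993314] and [0.993000]): 0.993314 × 0.993000 = 0.9864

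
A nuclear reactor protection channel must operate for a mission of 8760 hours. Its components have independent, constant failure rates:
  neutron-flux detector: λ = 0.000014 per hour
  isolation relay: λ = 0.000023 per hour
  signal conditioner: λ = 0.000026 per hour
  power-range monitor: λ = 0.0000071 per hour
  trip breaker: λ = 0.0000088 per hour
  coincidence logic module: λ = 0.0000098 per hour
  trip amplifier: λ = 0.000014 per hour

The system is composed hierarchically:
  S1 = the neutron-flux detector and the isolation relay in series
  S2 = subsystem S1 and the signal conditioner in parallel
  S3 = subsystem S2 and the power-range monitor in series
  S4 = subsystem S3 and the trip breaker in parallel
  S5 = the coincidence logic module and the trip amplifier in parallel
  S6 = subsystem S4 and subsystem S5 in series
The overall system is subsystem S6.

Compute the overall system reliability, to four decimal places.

0.9822

R(neutron-flux detector) = exp(−0.000014 × 8760) = 0.884582
R(isolation relay) = exp(−0.000023 × 8760) = 0.817520
R(signal conditioner) = exp(−0.000026 × 8760) = 0.796315
R(power-range monitor) = exp(−0.0000071 × 8760) = 0.939699
R(trip breaker) = exp(−0.0000088 × 8760) = 0.925808
R(coincidence logic module) = exp(−0.0000098 × 8760) = 0.917734
R(trip amplifier) = exp(−0.000014 × 8760) = 0.884582
Series (neutron-flux detector and isolation relay): 0.884582 × 0.817520 = 0.723163
Parallel ([0.723163] and signal conditioner): 1 − (1 − 0.723163)(1 − 0.796315) = 0.943612
Series ([0.943612] and power-range monitor): 0.943612 × 0.939699 = 0.886711
Parallel ([0.886711] and trip breaker): 1 − (1 − 0.886711)(1 − 0.925808) = 0.991595
Parallel (coincidence logic module and trip amplifier): 1 − (1 − 0.917734)(1 − 0.884582) = 0.990505
Series ([0.991595] and [0.990505]): 0.991595 × 0.990505 = 0.9822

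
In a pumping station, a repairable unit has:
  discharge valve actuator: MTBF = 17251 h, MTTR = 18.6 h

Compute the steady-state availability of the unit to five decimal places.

0.99892

A(discharge valve actuator) = MTBF/(MTBF+MTTR) = 17251/(17251+18.6) = 0.99892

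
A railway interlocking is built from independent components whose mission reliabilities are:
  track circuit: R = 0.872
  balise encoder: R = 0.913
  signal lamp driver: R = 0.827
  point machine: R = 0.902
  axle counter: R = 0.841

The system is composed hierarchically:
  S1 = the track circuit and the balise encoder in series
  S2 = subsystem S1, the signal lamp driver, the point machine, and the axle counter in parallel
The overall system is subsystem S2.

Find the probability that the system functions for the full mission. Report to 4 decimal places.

0.9995

Series (track circuit and balise encoder): 0.872000 × 0.913000 = 0.796136
Parallel ([0.796136], signal lamp driver, point machine, and axle counter): 1 − (1 − 0.796136)(1 − 0.827000)(1 − 0.902000)(1 − 0.841000) = 0.9995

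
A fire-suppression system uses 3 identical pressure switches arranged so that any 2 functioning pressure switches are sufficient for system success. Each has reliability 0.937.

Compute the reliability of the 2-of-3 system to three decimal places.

R = Σ_{i=2}^{3} C(3,i) p^i (1−p)^{3−i} with p = 0.937
C(3,2)·0.937^2·0.063^1 = 0.16594
C(3,3)·0.937^3·0.063^0 = 0.82266
Sum = 0.989

0.989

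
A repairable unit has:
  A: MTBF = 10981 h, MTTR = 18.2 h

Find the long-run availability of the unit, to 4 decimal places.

0.9983

A(A) = MTBF/(MTBF+MTTR) = 10981/(10981+18.2) = 0.9983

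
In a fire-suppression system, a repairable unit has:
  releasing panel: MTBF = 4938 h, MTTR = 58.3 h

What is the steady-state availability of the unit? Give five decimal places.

0.98833

A(releasing panel) = MTBF/(MTBF+MTTR) = 4938/(4938+58.3) = 0.98833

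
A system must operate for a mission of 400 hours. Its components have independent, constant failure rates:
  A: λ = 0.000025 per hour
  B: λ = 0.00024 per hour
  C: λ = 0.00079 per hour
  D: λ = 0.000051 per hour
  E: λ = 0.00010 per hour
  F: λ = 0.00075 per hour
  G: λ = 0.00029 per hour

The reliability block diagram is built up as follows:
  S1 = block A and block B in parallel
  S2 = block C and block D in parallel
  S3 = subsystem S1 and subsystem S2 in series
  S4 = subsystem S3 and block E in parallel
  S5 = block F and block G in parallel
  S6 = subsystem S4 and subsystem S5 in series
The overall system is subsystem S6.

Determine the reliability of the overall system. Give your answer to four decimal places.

0.9714

R(A) = exp(−0.000025 × 400) = 0.990050
R(B) = exp(−0.00024 × 400) = 0.908464
R(C) = exp(−0.00079 × 400) = 0.729059
R(D) = exp(−0.000051 × 400) = 0.979807
R(E) = exp(−0.00010 × 400) = 0.960789
R(F) = exp(−0.00075 × 400) = 0.740818
R(G) = exp(−0.00029 × 400) = 0.890475
Parallel (A and B): 1 − (1 − 0.990050)(1 − 0.908464) = 0.999089
Parallel (C and D): 1 − (1 − 0.729059)(1 − 0.979807) = 0.994529
Series ([0.999089] and [0.994529]): 0.999089 × 0.994529 = 0.993623
Parallel ([0.993623] and E): 1 − (1 − 0.993623)(1 − 0.960789) = 0.999750
Parallel (F and G): 1 − (1 − 0.740818)(1 − 0.890475) = 0.971613
Series ([0.999750] and [0.971613]): 0.999750 × 0.971613 = 0.9714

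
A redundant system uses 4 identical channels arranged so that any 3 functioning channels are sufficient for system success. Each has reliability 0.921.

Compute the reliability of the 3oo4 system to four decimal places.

0.9664

R = Σ_{i=3}^{4} C(4,i) p^i (1−p)^{4−i} with p = 0.921
C(4,3)·0.921^3·0.079^1 = 0.246869
C(4,4)·0.921^4·0.079^0 = 0.719513
Sum = 0.9664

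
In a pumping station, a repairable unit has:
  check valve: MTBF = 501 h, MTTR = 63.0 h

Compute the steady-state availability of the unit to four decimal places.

A(check valve) = MTBF/(MTBF+MTTR) = 501/(501+63.0) = 0.8883

0.8883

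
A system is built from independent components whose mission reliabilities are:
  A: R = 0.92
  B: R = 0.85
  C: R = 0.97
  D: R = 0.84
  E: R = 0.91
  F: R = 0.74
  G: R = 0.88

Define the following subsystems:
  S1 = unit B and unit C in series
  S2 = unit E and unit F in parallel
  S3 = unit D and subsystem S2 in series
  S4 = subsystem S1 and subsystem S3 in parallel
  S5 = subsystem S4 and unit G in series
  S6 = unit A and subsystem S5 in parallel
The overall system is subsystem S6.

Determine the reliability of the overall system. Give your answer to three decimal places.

0.988

Series (B and C): 0.85000 × 0.97000 = 0.82450
Parallel (E and F): 1 − (1 − 0.91000)(1 − 0.74000) = 0.97660
Series (D and [0.97660]): 0.84000 × 0.97660 = 0.82034
Parallel ([0.82450] and [0.82034]): 1 − (1 − 0.82450)(1 − 0.82034) = 0.96847
Series ([0.96847] and G): 0.96847 × 0.88000 = 0.85225
Parallel (A and [0.85225]): 1 − (1 − 0.92000)(1 − 0.85225) = 0.988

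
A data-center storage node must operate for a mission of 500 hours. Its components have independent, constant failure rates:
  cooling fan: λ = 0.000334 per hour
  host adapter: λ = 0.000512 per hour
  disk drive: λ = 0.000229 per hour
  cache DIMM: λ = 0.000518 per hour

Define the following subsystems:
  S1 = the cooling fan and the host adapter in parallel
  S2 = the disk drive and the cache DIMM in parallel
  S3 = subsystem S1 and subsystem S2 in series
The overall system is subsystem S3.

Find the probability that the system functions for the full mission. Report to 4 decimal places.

0.9414

R(cooling fan) = exp(−0.000334 × 500) = 0.846200
R(host adapter) = exp(−0.000512 × 500) = 0.774142
R(disk drive) = exp(−0.000229 × 500) = 0.891812
R(cache DIMM) = exp(−0.000518 × 500) = 0.771823
Parallel (cooling fan and host adapter): 1 − (1 − 0.846200)(1 − 0.774142) = 0.965263
Parallel (disk drive and cache DIMM): 1 − (1 − 0.891812)(1 − 0.771823) = 0.975314
Series ([0.965263] and [0.975314]): 0.965263 × 0.975314 = 0.9414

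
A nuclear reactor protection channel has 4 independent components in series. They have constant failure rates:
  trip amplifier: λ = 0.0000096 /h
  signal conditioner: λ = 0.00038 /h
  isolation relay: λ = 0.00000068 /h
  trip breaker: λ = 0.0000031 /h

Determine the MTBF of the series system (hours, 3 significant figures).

2540

Series of exponential components: λ_sys = Σ λ_i
λ_sys = 0.0000096 + 0.00038 + 0.00000068 + 0.0000031 = 3.9338e-04 /h
MTBF = 1 / λ_sys = 2540 h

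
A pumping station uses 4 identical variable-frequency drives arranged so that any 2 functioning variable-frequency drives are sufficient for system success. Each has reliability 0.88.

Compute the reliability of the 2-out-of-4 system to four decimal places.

R = Σ_{i=2}^{4} C(4,i) p^i (1−p)^{4−i} with p = 0.88
C(4,2)·0.88^2·0.12^2 = 0.066908
C(4,3)·0.88^3·0.12^1 = 0.327107
C(4,4)·0.88^4·0.12^0 = 0.599695
Sum = 0.9937

0.9937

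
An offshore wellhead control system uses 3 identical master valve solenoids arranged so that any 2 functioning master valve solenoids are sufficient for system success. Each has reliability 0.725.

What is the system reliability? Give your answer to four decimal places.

0.8147

R = Σ_{i=2}^{3} C(3,i) p^i (1−p)^{3−i} with p = 0.725
C(3,2)·0.725^2·0.275^1 = 0.433641
C(3,3)·0.725^3·0.275^0 = 0.381078
Sum = 0.8147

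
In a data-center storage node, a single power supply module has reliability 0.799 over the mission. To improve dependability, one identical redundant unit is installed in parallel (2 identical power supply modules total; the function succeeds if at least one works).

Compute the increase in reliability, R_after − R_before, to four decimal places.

R_before = 0.799
R_after = 1 − (1 − 0.799)^2 = 0.9596
ΔR = 0.9596 − 0.799 = 0.1606

0.1606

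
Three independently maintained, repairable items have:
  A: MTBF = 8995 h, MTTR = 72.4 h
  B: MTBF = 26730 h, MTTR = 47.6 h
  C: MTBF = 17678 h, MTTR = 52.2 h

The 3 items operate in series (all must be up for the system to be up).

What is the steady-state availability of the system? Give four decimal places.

0.9873

A(A) = MTBF/(MTBF+MTTR) = 8995/(8995+72.4) = 0.992015
A(B) = MTBF/(MTBF+MTTR) = 26730/(26730+47.6) = 0.998222
A(C) = MTBF/(MTBF+MTTR) = 17678/(17678+52.2) = 0.997056
Series availability: 0.992015 × 0.998222 × 0.997056 = 0.9873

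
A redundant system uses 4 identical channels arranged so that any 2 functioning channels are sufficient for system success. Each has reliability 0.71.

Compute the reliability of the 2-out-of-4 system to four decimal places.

0.9237

R = Σ_{i=2}^{4} C(4,i) p^i (1−p)^{4−i} with p = 0.71
C(4,2)·0.71^2·0.29^2 = 0.254369
C(4,3)·0.71^3·0.29^1 = 0.415177
C(4,4)·0.71^4·0.29^0 = 0.254117
Sum = 0.9237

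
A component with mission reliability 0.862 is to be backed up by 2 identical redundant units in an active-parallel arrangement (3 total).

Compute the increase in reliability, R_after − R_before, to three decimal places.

0.135

R_before = 0.862
R_after = 1 − (1 − 0.862)^3 = 0.997
ΔR = 0.997 − 0.862 = 0.135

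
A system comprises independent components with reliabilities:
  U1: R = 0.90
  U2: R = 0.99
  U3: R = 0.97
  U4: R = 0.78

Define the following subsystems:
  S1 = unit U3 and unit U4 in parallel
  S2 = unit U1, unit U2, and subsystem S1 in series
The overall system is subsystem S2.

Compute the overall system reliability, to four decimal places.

Parallel (U3 and U4): 1 − (1 − 0.970000)(1 − 0.780000) = 0.993400
Series (U1, U2, and [0.993400]): 0.900000 × 0.990000 × 0.993400 = 0.8851

0.8851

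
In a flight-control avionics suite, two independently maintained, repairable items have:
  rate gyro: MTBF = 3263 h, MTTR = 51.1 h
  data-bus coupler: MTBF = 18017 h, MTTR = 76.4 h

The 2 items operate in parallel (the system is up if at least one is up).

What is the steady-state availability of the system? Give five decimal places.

A(rate gyro) = MTBF/(MTBF+MTTR) = 3263/(3263+51.1) = 0.984581
A(data-bus coupler) = MTBF/(MTBF+MTTR) = 18017/(18017+76.4) = 0.995777
Parallel availability: 1 − (1 − 0.984581)(1 − 0.995777) = 0.99993

0.99993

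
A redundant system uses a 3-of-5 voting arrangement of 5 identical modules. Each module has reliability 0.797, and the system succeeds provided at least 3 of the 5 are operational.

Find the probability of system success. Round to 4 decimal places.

0.9398

R = Σ_{i=3}^{5} C(5,i) p^i (1−p)^{5−i} with p = 0.797
C(5,3)·0.797^3·0.203^2 = 0.208625
C(5,4)·0.797^4·0.203^1 = 0.409543
C(5,5)·0.797^5·0.203^0 = 0.321582
Sum = 0.9398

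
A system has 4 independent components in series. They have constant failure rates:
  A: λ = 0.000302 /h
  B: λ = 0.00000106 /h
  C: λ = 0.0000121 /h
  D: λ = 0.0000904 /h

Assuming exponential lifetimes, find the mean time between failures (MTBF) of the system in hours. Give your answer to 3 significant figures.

2470

Series of exponential components: λ_sys = Σ λ_i
λ_sys = 0.000302 + 0.00000106 + 0.0000121 + 0.0000904 = 4.0556e-04 /h
MTBF = 1 / λ_sys = 2470 h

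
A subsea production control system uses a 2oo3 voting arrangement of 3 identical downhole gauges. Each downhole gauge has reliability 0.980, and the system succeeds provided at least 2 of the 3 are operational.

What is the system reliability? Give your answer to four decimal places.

0.9988

R = Σ_{i=2}^{3} C(3,i) p^i (1−p)^{3−i} with p = 0.980
C(3,2)·0.980^2·0.020^1 = 0.057624
C(3,3)·0.980^3·0.020^0 = 0.941192
Sum = 0.9988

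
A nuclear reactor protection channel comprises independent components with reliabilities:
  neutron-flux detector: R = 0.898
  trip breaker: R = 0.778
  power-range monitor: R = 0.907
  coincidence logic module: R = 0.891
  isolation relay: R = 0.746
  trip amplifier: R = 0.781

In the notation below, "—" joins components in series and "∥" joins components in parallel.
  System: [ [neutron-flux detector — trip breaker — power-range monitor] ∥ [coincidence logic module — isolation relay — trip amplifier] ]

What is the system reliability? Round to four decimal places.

Series (neutron-flux detector, trip breaker, and power-range monitor): 0.898000 × 0.778000 × 0.907000 = 0.633670
Series (coincidence logic module, isolation relay, and trip amplifier): 0.891000 × 0.746000 × 0.781000 = 0.519120
Parallel ([0.633670] and [0.519120]): 1 − (1 − 0.633670)(1 − 0.519120) = 0.8238

0.8238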